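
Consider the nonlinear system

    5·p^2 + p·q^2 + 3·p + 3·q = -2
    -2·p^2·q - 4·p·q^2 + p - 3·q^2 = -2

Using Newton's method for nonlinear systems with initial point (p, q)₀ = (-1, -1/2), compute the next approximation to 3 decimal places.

At (-1, -1/2): F = (2.250, 2.250).
Jacobian J = [[10·p + q^2 + 3, 2·p·q + 3], [-4·p·q - 4·q^2 + 1, -2·p^2 - 8·p·q - 6·q]].
At the point, J = [[-6.750, 4.000], [-2.000, -3.000]] (det J = 28.250).
Solving J·Δ = −F gives Δ = (0.558, 0.378).
Then the next iterate is (p, q)₁ = (-0.442, -0.122).

(-0.442, -0.122)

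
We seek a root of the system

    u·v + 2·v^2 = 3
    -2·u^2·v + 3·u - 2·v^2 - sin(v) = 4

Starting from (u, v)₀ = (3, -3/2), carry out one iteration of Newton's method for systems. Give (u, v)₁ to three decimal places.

At (3, -3/2): F = (-3.000, 28.49749).
Jacobian J = [[v, u + 4·v], [-4·u·v + 3, -2·u^2 - 4·v - cos(v)]].
At the point, J = [[-1.500, -3.000], [21.000, -12.07074]] (det J = 81.10611).
Solving J·Δ = −F gives Δ = (-1.501, -0.250).
Then the next iterate is (u, v)₁ = (1.499, -1.750).

(1.499, -1.750)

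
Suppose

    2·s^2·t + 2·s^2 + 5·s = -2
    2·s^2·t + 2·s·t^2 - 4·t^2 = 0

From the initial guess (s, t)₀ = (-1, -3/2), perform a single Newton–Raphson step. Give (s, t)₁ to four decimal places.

(-0.6050, -0.8824)

At (-1, -3/2): F = (-4.0000, -16.5000).
Jacobian J = [[4·s·t + 4·s + 5, 2·s^2], [4·s·t + 2·t^2, 2·s^2 + 4·s·t - 8·t]].
At the point, J = [[7.0000, 2.0000], [10.5000, 20.0000]] (det J = 119.0000).
Solving J·Δ = −F gives Δ = (0.3950, 0.6176).
Then the next iterate is (s, t)₁ = (-0.6050, -0.8824).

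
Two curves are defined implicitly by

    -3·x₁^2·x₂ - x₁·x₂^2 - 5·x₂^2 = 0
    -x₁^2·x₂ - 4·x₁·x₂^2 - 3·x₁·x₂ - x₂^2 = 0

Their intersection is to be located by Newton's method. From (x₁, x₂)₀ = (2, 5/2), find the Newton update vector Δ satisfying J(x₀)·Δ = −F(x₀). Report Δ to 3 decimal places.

(63.333, -50.417)

At (2, 5/2): F = (-73.750, -81.250).
Jacobian J = [[-6·x₁·x₂ - x₂^2, -3·x₁^2 - 2·x₁·x₂ - 10·x₂], [-2·x₁·x₂ - 4·x₂^2 - 3·x₂, -x₁^2 - 8·x₁·x₂ - 3·x₁ - 2·x₂]].
At the point, J = [[-36.250, -47.000], [-42.500, -55.000]] (det J = -3.750).
Solving J·Δ = −F gives Δ = (63.333, -50.417).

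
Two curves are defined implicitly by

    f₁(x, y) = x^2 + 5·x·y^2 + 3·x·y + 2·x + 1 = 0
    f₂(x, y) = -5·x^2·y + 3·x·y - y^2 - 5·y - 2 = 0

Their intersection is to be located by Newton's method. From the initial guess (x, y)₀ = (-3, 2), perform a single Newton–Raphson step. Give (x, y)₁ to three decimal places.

At (-3, 2): F = (-74.000, -124.000).
Jacobian J = [[2·x + 5·y^2 + 3·y + 2, 10·x·y + 3·x], [-10·x·y + 3·y, -5·x^2 + 3·x - 2·y - 5]].
At the point, J = [[22.000, -69.000], [66.000, -63.000]] (det J = 3168.000).
Solving J·Δ = −F gives Δ = (1.229, -0.681).
Then the next iterate is (x, y)₁ = (-1.771, 1.319).

(-1.771, 1.319)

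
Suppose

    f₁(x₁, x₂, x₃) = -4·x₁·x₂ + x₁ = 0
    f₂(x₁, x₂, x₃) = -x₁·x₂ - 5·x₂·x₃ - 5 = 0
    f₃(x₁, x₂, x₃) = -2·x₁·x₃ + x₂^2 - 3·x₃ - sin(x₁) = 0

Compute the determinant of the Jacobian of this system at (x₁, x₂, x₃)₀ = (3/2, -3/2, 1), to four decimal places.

469.6832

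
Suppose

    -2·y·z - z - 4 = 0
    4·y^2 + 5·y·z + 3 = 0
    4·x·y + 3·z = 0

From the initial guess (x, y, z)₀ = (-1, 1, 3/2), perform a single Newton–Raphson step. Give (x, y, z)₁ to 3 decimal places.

(0.944, 0.968, -1.302)

At (-1, 1, 3/2): F = (-8.500, 14.500, 0.500).
Jacobian J = [[0, -2·z, -2·y - 1], [0, 8·y + 5·z, 5·y], [4·y, 4·x, 3]].
At the point, J = [[0.000, -3.000, -3.000], [0.000, 15.500, 5.000], [4.000, -4.000, 3.000]] (det J = 126.000).
Solving J·Δ = −F gives Δ = (1.944, -0.032, -2.802).
Then the next iterate is (x, y, z)₁ = (0.944, 0.968, -1.302).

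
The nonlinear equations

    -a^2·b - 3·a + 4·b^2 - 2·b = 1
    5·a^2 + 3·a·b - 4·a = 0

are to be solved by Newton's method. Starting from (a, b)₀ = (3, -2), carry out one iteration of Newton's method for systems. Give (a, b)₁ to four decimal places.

(1.9420, -1.3156)

At (3, -2): F = (28.0000, 15.0000).
Jacobian J = [[-2·a·b - 3, -a^2 + 8·b - 2], [10·a + 3·b - 4, 3·a]].
At the point, J = [[9.0000, -27.0000], [20.0000, 9.0000]] (det J = 621.0000).
Solving J·Δ = −F gives Δ = (-1.0580, 0.6844).
Then the next iterate is (a, b)₁ = (1.9420, -1.3156).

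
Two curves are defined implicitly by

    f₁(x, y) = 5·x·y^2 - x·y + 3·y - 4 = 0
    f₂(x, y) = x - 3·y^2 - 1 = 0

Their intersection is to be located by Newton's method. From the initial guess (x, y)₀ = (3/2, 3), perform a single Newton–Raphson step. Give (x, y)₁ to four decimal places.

At (3/2, 3): F = (68.0000, -26.5000).
Jacobian J = [[5·y^2 - y, 10·x·y - x + 3], [1, -6·y]].
At the point, J = [[42.0000, 46.5000], [1.0000, -18.0000]] (det J = -802.5000).
Solving J·Δ = −F gives Δ = (0.0103, -1.4717).
Then the next iterate is (x, y)₁ = (1.5103, 1.5283).

(1.5103, 1.5283)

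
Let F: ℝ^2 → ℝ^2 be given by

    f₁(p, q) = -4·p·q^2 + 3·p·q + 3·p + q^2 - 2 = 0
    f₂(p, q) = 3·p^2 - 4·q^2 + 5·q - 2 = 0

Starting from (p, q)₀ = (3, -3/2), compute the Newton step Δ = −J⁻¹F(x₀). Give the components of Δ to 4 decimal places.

At (3, -3/2): F = (-31.2500, 8.5000).
Jacobian J = [[-4·q^2 + 3·q + 3, -8·p·q + 3·p + 2·q], [6·p, -8·q + 5]].
At the point, J = [[-10.5000, 42.0000], [18.0000, 17.0000]] (det J = -934.5000).
Solving J·Δ = −F gives Δ = (-0.9505, 0.5064).

(-0.9505, 0.5064)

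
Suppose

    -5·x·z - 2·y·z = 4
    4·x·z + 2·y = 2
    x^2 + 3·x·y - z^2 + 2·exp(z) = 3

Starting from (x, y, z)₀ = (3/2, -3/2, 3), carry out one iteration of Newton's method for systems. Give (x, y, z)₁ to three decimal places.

At (3/2, -3/2, 3): F = (-17.500, 13.000, 23.67107).
Jacobian J = [[-5·z, -2·z, -5·x - 2·y], [4·z, 2, 4·x], [2·x + 3·y, 3·x, -2·z + 2·exp(z)]].
At the point, J = [[-15.000, -6.000, -4.500], [12.000, 2.000, 6.000], [-1.500, 4.500, 34.17107]] (det J = 1637.68510).
Solving J·Δ = −F gives Δ = (-0.635, -0.876, -0.605).
Then the next iterate is (x, y, z)₁ = (0.865, -2.376, 2.395).

(0.865, -2.376, 2.395)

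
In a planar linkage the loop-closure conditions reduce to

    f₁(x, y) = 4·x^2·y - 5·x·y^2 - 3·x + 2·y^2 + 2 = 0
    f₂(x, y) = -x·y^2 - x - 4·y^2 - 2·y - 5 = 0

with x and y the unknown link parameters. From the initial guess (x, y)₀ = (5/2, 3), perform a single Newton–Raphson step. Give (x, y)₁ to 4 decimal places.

At (5/2, 3): F = (-25.0000, -72.0000).
Jacobian J = [[8·x·y - 5·y^2 - 3, 4·x^2 - 10·x·y + 4·y], [-y^2 - 1, -2·x·y - 8·y - 2]].
At the point, J = [[12.0000, -38.0000], [-10.0000, -41.0000]] (det J = -872.0000).
Solving J·Δ = −F gives Δ = (-1.9622, -1.2775).
Then the next iterate is (x, y)₁ = (0.5378, 1.7225).

(0.5378, 1.7225)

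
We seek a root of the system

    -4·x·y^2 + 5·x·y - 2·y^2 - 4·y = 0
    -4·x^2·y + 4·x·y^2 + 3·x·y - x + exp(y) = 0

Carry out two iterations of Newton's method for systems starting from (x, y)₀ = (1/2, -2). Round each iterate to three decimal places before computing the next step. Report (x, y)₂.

(1.948, 1.431)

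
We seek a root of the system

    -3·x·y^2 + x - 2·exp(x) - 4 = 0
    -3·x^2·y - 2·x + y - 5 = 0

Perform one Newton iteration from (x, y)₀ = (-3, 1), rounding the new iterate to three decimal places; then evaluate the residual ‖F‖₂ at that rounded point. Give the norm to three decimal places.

6.862

At (-3, 1): F = (1.90043, -25.000).
Jacobian J = [[-3·y^2 - 2·exp(x) + 1, -6·x·y], [-6·x·y - 2, -3·x^2 + 1]].
At the point, J = [[-2.09957, 18.000], [16.000, -26.000]] (det J = -233.41107).
Solving J·Δ = −F gives Δ = (1.716, 0.095).
Then the next iterate is (x, y)₁ = (-1.284, 1.095).
Re-evaluating at (-1.284, 1.095): F = (-1.21921, -6.75283), so ‖F‖₂ = 6.862.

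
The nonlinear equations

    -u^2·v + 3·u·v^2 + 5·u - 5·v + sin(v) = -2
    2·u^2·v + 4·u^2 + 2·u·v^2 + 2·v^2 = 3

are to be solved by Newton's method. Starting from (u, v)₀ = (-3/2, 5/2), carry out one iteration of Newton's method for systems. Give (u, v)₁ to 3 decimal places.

(-0.711, 1.632)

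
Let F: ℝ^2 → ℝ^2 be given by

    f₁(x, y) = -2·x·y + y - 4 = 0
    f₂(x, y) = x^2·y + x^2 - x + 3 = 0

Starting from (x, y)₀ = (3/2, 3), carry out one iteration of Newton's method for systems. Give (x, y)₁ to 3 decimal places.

At (3/2, 3): F = (-10.000, 10.500).
Jacobian J = [[-2·y, -2·x + 1], [2·x·y + 2·x - 1, x^2]].
At the point, J = [[-6.000, -2.000], [11.000, 2.250]] (det J = 8.500).
Solving J·Δ = −F gives Δ = (0.176, -5.529).
Then the next iterate is (x, y)₁ = (1.676, -2.529).

(1.676, -2.529)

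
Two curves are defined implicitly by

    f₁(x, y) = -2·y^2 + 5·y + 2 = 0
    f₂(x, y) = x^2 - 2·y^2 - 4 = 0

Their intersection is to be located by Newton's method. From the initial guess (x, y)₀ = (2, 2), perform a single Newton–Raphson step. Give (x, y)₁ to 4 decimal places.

At (2, 2): F = (4.0000, -8.0000).
Jacobian J = [[0, -4·y + 5], [2·x, -4·y]].
At the point, J = [[0.0000, -3.0000], [4.0000, -8.0000]] (det J = 12.0000).
Solving J·Δ = −F gives Δ = (4.6667, 1.3333).
Then the next iterate is (x, y)₁ = (6.6667, 3.3333).

(6.6667, 3.3333)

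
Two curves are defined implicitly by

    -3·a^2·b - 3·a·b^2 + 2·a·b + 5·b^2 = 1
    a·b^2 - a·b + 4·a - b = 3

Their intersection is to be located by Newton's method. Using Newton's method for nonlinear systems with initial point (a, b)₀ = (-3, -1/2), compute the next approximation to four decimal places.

(1.0841, -1.0299)

At (-3, -1/2): F = (19.0000, -16.7500).
Jacobian J = [[-6·a·b - 3·b^2 + 2·b, -3·a^2 - 6·a·b + 2·a + 10·b], [b^2 - b + 4, 2·a·b - a - 1]].
At the point, J = [[-10.7500, -47.0000], [4.7500, 5.0000]] (det J = 169.5000).
Solving J·Δ = −F gives Δ = (4.0841, -0.5299).
Then the next iterate is (a, b)₁ = (1.0841, -1.0299).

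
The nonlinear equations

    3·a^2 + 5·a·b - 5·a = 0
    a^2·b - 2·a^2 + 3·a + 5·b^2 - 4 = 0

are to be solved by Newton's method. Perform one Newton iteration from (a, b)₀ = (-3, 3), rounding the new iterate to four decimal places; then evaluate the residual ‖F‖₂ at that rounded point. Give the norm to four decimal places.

At (-3, 3): F = (-3.0000, 41.0000).
Jacobian J = [[6·a + 5·b - 5, 5·a], [2·a·b - 4·a + 3, a^2 + 10·b]].
At the point, J = [[-8.0000, -15.0000], [-3.0000, 39.0000]] (det J = -357.0000).
Solving J·Δ = −F gives Δ = (1.3950, -0.9440).
Then the next iterate is (a, b)₁ = (-1.6050, 2.0560).
Re-evaluating at (-1.6050, 2.0560): F = (-0.746325, 12.464937), so ‖F‖₂ = 12.4873.

12.4873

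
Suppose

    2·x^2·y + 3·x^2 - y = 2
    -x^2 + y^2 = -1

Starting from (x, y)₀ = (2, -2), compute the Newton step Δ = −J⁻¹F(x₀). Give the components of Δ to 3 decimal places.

At (2, -2): F = (-4.000, 1.000).
Jacobian J = [[4·x·y + 6·x, 2·x^2 - 1], [-2·x, 2·y]].
At the point, J = [[-4.000, 7.000], [-4.000, -4.000]] (det J = 44.000).
Solving J·Δ = −F gives Δ = (-0.205, 0.455).

(-0.205, 0.455)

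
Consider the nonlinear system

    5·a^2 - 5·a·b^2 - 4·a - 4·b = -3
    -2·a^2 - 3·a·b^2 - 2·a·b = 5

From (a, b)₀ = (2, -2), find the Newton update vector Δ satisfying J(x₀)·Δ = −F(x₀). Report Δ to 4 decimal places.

At (2, -2): F = (-17.0000, -29.0000).
Jacobian J = [[10·a - 5·b^2 - 4, -10·a·b - 4], [-4·a - 3·b^2 - 2·b, -6·a·b - 2·a]].
At the point, J = [[-4.0000, 36.0000], [-16.0000, 20.0000]] (det J = 496.0000).
Solving J·Δ = −F gives Δ = (-1.4194, 0.3145).

(-1.4194, 0.3145)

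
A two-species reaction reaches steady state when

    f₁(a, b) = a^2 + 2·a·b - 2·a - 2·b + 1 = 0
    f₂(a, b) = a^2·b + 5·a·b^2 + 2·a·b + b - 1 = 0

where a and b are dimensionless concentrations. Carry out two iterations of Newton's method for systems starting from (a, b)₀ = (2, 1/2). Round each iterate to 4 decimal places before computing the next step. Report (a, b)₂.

At (2, 1/2): F = (2.0000, 6.0000).
Jacobian J = [[2·a + 2·b - 2, 2·a - 2], [2·a·b + 5·b^2 + 2·b, a^2 + 10·a·b + 2·a + 1]].
At the point, J = [[3.0000, 2.0000], [4.2500, 19.0000]] (det J = 48.5000).
Solving J·Δ = −F gives Δ = (-0.5361, -0.1959).
Then the next iterate is (a, b)₁ = (1.4639, 0.3041).
Round to (1.4639, 0.3041) and repeat: F = (0.497347, 1.523015), J = [[1.5360, 0.9278], [1.960928, 10.522523]].
Δ = (-0.2663, -0.0951), so (a, b)₂ = (1.1976, 0.2090).

(1.1976, 0.2090)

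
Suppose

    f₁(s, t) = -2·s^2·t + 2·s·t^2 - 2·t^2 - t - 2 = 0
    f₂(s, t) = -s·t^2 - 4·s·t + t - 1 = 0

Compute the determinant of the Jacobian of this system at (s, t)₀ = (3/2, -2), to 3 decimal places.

J = [[-4·s·t + 2·t^2, -2·s^2 + 4·s·t - 4·t - 1], [-t^2 - 4·t, -2·s·t - 4·s + 1]].
At the point, J = [[20.000, -9.500], [4.000, 1.000]].
det J = 58.000.

58.000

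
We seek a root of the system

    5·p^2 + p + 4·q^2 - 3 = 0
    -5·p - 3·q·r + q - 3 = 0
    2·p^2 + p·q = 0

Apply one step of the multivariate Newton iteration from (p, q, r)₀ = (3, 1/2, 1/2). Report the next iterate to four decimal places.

(1.6047, -0.1860, -6.7868)

At (3, 1/2, 1/2): F = (46.0000, -18.2500, 19.5000).
Jacobian J = [[10·p + 1, 8·q, 0], [-5, -3·r + 1, -3·q], [4·p + q, p, 0]].
At the point, J = [[31.0000, 4.0000, 0.0000], [-5.0000, -0.5000, -1.5000], [12.5000, 3.0000, 0.0000]] (det J = 64.5000).
Solving J·Δ = −F gives Δ = (-1.3953, -0.6860, -7.2868).
Then the next iterate is (p, q, r)₁ = (1.6047, -0.1860, -6.7868).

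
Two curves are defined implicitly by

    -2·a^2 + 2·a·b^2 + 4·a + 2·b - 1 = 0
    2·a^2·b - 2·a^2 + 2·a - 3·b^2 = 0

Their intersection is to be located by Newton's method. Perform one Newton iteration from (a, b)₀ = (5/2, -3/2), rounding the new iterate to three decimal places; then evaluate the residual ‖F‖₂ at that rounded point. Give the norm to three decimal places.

9.488

At (5/2, -3/2): F = (4.750, -33.000).
Jacobian J = [[-4·a + 2·b^2 + 4, 4·a·b + 2], [4·a·b - 4·a + 2, 2·a^2 - 6·b]].
At the point, J = [[-1.500, -13.000], [-23.000, 21.500]] (det J = -331.250).
Solving J·Δ = −F gives Δ = (-0.987, 0.479).
Then the next iterate is (a, b)₁ = (1.513, -1.021).
Re-evaluating at (1.513, -1.021): F = (1.58609, -9.35414), so ‖F‖₂ = 9.488.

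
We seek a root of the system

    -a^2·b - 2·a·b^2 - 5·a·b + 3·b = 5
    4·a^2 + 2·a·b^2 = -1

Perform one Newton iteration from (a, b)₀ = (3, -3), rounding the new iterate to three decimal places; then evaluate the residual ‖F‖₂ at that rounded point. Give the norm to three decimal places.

26.113

At (3, -3): F = (4.000, 91.000).
Jacobian J = [[-2·a·b - 2·b^2 - 5·b, -a^2 - 4·a·b - 5·a + 3], [8·a + 2·b^2, 4·a·b]].
At the point, J = [[15.000, 15.000], [42.000, -36.000]] (det J = -1170.000).
Solving J·Δ = −F gives Δ = (-1.290, 1.023).
Then the next iterate is (a, b)₁ = (1.710, -1.977).
Re-evaluating at (1.710, -1.977): F = (-1.61387, 26.06357), so ‖F‖₂ = 26.113.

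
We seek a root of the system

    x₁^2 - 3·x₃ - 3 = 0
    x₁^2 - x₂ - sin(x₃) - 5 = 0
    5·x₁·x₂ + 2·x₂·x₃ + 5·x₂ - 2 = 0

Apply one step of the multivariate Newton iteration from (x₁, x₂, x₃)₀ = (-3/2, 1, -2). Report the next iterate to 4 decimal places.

At (-3/2, 1, -2): F = (5.2500, -2.840703, -8.5000).
Jacobian J = [[2·x₁, 0, -3], [2·x₁, -1, -cos(x₃)], [5·x₂, 5·x₁ + 2·x₃ + 5, 2·x₂]].
At the point, J = [[-3.0000, 0.0000, -3.0000], [-3.0000, -1.0000, 0.416147], [5.0000, -6.5000, 2.0000]] (det J = -75.614863).
Solving J·Δ = −F gives Δ = (-0.3464, -0.9291, 2.0964).
Then the next iterate is (x₁, x₂, x₃)₁ = (-1.8464, 0.0709, 0.0964).

(-1.8464, 0.0709, 0.0964)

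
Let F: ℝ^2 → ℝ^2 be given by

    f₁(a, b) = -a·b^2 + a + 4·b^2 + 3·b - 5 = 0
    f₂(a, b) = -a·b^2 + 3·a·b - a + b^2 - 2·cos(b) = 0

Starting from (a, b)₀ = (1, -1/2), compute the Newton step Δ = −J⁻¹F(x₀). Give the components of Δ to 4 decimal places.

At (1, -1/2): F = (-4.7500, -4.255165).
Jacobian J = [[-b^2 + 1, -2·a·b + 8·b + 3], [-b^2 + 3·b - 1, -2·a·b + 3·a + 2·b + 2·sin(b)]].
At the point, J = [[0.7500, 0.0000], [-2.7500, 2.041149]] (det J = 1.530862).
Solving J·Δ = −F gives Δ = (6.3333, 10.6175).

(6.3333, 10.6175)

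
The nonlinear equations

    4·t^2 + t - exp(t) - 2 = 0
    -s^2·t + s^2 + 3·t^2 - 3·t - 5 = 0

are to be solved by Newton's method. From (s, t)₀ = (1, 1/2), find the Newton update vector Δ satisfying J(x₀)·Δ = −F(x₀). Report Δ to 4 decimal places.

At (1, 1/2): F = (-2.148721, -5.2500).
Jacobian J = [[0, 8·t - exp(t) + 1], [-2·s·t + 2·s, -s^2 + 6·t - 3]].
At the point, J = [[0.0000, 3.351279], [1.0000, -1.0000]] (det J = -3.351279).
Solving J·Δ = −F gives Δ = (5.8912, 0.6412).

(5.8912, 0.6412)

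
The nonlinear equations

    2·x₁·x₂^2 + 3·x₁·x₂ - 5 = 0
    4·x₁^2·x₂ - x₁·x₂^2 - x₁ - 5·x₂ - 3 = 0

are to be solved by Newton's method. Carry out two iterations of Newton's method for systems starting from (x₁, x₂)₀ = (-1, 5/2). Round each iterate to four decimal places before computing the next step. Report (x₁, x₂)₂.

At (-1, 5/2): F = (-25.0000, 1.7500).
Jacobian J = [[2·x₂^2 + 3·x₂, 4·x₁·x₂ + 3·x₁], [8·x₁·x₂ - x₂^2 - 1, 4·x₁^2 - 2·x₁·x₂ - 5]].
At the point, J = [[20.0000, -13.0000], [-27.2500, 4.0000]] (det J = -274.2500).
Solving J·Δ = −F gives Δ = (-0.2817, -2.3564).
Then the next iterate is (x₁, x₂)₁ = (-1.2817, 0.1436).
Round to (-1.2817, 0.1436) and repeat: F = (-5.605016, -1.466272), J = [[0.472042, -4.581308], [-2.493038, 1.939124]].
Δ = (-1.6739, -1.3959), so (x₁, x₂)₂ = (-2.9556, -1.2523).

(-2.9556, -1.2523)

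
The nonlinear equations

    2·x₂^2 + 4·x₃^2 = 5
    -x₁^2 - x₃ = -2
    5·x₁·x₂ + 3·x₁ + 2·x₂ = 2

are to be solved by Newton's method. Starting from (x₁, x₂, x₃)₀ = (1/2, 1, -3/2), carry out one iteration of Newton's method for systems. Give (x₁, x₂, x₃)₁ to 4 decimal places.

At (1/2, 1, -3/2): F = (6.0000, 3.2500, 4.0000).
Jacobian J = [[0, 4·x₂, 8·x₃], [-2·x₁, 0, -1], [5·x₂ + 3, 5·x₁ + 2, 0]].
At the point, J = [[0.0000, 4.0000, -12.0000], [-1.0000, 0.0000, -1.0000], [8.0000, 4.5000, 0.0000]] (det J = 22.0000).
Solving J·Δ = −F gives Δ = (7.4773, -14.1818, -4.2273).
Then the next iterate is (x₁, x₂, x₃)₁ = (7.9773, -13.1818, -5.7273).

(7.9773, -13.1818, -5.7273)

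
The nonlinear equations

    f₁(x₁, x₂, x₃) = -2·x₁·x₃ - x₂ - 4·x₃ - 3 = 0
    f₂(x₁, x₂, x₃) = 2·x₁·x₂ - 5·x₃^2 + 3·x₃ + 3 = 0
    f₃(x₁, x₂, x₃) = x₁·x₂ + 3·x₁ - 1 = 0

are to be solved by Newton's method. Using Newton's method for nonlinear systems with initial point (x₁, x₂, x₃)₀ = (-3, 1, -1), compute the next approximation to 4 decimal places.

(-0.5000, 0.0000, -1.0000)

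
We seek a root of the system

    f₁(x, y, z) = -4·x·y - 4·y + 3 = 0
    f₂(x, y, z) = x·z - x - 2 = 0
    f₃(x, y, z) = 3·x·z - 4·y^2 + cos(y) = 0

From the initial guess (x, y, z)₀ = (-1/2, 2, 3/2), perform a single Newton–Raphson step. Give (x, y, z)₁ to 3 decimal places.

(-0.451, 1.304, -2.951)

At (-1/2, 2, 3/2): F = (-1.000, -2.250, -18.66615).
Jacobian J = [[-4·y, -4·x - 4, 0], [z - 1, 0, x], [3·z, -8·y - sin(y), 3·x]].
At the point, J = [[-8.000, -2.000, 0.000], [0.500, 0.000, -0.500], [4.500, -16.90930, -1.500]] (det J = 70.63719).
Solving J·Δ = −F gives Δ = (0.049, -0.696, -4.451).
Then the next iterate is (x, y, z)₁ = (-0.451, 1.304, -2.951).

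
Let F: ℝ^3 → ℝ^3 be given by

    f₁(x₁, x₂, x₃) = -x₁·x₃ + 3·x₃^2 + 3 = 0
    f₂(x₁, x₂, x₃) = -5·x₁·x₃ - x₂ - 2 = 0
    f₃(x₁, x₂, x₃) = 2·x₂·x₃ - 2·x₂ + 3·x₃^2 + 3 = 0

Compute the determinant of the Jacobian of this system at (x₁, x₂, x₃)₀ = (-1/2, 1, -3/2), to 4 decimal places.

348.0000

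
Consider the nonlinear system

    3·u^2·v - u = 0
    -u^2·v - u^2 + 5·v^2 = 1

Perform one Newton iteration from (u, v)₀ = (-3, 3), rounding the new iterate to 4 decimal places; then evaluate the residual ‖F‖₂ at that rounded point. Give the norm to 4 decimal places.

24.6743

At (-3, 3): F = (84.0000, 8.0000).
Jacobian J = [[6·u·v - 1, 3·u^2], [-2·u·v - 2·u, -u^2 + 10·v]].
At the point, J = [[-55.0000, 27.0000], [24.0000, 21.0000]] (det J = -1803.0000).
Solving J·Δ = −F gives Δ = (0.8586, -1.3622).
Then the next iterate is (u, v)₁ = (-2.1414, 1.6378).
Re-evaluating at (-2.1414, 1.6378): F = (24.672257, 0.316064), so ‖F‖₂ = 24.6743.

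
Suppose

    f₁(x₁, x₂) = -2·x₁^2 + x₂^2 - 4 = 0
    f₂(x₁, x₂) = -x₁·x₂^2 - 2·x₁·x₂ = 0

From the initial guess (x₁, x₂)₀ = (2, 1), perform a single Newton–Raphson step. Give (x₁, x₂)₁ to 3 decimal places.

(0.571, 0.786)

At (2, 1): F = (-11.000, -6.000).
Jacobian J = [[-4·x₁, 2·x₂], [-x₂^2 - 2·x₂, -2·x₁·x₂ - 2·x₁]].
At the point, J = [[-8.000, 2.000], [-3.000, -8.000]] (det J = 70.000).
Solving J·Δ = −F gives Δ = (-1.429, -0.214).
Then the next iterate is (x₁, x₂)₁ = (0.571, 0.786).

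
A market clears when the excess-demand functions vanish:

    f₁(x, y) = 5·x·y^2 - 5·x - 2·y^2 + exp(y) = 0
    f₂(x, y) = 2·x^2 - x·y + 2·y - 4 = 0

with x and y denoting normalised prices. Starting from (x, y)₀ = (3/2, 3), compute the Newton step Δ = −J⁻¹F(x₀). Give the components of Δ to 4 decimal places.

(-0.5395, -0.7630)

At (3/2, 3): F = (62.085537, 2.0000).
Jacobian J = [[5·y^2 - 5, 10·x·y - 4·y + exp(y)], [4·x - y, -x + 2]].
At the point, J = [[40.0000, 53.085537], [3.0000, 0.5000]] (det J = -139.256611).
Solving J·Δ = −F gives Δ = (-0.5395, -0.7630).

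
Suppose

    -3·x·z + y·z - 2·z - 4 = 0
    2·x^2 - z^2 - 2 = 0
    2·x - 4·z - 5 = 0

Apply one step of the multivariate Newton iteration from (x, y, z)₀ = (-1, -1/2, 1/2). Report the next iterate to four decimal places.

(-0.5556, 10.3611, -1.5278)

At (-1, -1/2, 1/2): F = (-3.7500, -0.2500, -9.0000).
Jacobian J = [[-3·z, z, -3·x + y - 2], [4·x, 0, -2·z], [2, 0, -4]].
At the point, J = [[-1.5000, 0.5000, 0.5000], [-4.0000, 0.0000, -1.0000], [2.0000, 0.0000, -4.0000]] (det J = -9.0000).
Solving J·Δ = −F gives Δ = (0.4444, 10.8611, -2.0278).
Then the next iterate is (x, y, z)₁ = (-0.5556, 10.3611, -1.5278).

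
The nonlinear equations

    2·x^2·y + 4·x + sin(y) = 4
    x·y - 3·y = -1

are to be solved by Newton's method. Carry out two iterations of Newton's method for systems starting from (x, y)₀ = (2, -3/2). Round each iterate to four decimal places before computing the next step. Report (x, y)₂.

(-0.9026, 0.9592)

At (2, -3/2): F = (-8.997495, 2.5000).
Jacobian J = [[4·x·y + 4, 2·x^2 + cos(y)], [y, x - 3]].
At the point, J = [[-8.0000, 8.070737], [-1.5000, -1.0000]] (det J = 20.106106).
Solving J·Δ = −F gives Δ = (0.5560, 1.6660).
Then the next iterate is (x, y)₁ = (2.5560, 0.1660).
Round to (2.5560, 0.1660) and repeat: F = (8.558240, 0.926296), J = [[5.697184, 14.052526], [0.1660, -0.4440]].
Δ = (-3.4586, 0.7932), so (x, y)₂ = (-0.9026, 0.9592).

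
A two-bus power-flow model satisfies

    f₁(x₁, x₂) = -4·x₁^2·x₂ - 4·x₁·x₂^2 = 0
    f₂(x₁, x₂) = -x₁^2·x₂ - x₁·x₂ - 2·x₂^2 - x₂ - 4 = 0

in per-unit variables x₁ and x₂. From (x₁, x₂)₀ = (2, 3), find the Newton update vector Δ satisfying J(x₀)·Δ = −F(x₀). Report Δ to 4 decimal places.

(0.7421, -2.8491)

At (2, 3): F = (-120.0000, -43.0000).
Jacobian J = [[-8·x₁·x₂ - 4·x₂^2, -4·x₁^2 - 8·x₁·x₂], [-2·x₁·x₂ - x₂, -x₁^2 - x₁ - 4·x₂ - 1]].
At the point, J = [[-84.0000, -64.0000], [-15.0000, -19.0000]] (det J = 636.0000).
Solving J·Δ = −F gives Δ = (0.7421, -2.8491).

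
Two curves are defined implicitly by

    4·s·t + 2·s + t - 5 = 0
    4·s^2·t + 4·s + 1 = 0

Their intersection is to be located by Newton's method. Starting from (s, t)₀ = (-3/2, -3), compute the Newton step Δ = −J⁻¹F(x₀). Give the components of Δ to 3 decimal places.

At (-3/2, -3): F = (7.000, -32.000).
Jacobian J = [[4·t + 2, 4·s + 1], [8·s·t + 4, 4·s^2]].
At the point, J = [[-10.000, -5.000], [40.000, 9.000]] (det J = 110.000).
Solving J·Δ = −F gives Δ = (0.882, -0.364).

(0.882, -0.364)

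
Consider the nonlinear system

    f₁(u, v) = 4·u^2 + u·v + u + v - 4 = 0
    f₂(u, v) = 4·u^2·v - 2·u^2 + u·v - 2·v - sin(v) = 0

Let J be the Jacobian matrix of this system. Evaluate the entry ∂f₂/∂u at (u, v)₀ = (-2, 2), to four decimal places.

-22.0000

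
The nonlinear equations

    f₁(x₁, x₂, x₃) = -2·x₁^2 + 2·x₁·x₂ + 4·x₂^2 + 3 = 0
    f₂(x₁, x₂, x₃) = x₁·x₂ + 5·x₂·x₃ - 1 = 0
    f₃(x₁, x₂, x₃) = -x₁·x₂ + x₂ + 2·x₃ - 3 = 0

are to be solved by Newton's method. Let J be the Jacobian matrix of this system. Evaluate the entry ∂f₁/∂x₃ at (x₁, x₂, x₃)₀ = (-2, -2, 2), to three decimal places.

∂f₁/∂x₃ = 0.
At (-2, -2, 2) this is 0.000.

0.000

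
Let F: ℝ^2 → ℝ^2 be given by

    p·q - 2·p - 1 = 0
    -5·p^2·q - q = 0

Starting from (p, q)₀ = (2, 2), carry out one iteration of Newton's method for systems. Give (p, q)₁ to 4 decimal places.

(0.6875, 2.5000)

At (2, 2): F = (-1.0000, -42.0000).
Jacobian J = [[q - 2, p], [-10·p·q, -5·p^2 - 1]].
At the point, J = [[0.0000, 2.0000], [-40.0000, -21.0000]] (det J = 80.0000).
Solving J·Δ = −F gives Δ = (-1.3125, 0.5000).
Then the next iterate is (p, q)₁ = (0.6875, 2.5000).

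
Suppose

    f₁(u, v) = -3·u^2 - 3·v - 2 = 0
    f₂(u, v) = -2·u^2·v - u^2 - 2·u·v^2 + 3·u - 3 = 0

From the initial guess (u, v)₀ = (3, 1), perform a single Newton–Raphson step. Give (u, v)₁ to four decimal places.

(1.2025, 1.1186)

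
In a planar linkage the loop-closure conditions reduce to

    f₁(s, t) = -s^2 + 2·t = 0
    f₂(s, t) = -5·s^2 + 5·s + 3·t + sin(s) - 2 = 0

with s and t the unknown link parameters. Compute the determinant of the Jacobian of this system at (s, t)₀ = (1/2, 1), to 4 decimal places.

J = [[-2·s, 2], [-10·s + cos(s) + 5, 3]].
At the point, J = [[-1.0000, 2.0000], [0.877583, 3.0000]].
det J = -4.7552.

-4.7552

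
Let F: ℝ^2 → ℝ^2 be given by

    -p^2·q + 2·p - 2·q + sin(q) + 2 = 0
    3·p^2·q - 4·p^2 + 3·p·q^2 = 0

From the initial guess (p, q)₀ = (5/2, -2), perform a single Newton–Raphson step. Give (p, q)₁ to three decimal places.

At (5/2, -2): F = (22.59070, -32.500).
Jacobian J = [[-2·p·q + 2, -p^2 + cos(q) - 2], [6·p·q - 8·p + 3·q^2, 3·p^2 + 6·p·q]].
At the point, J = [[12.000, -8.66615], [-38.000, -11.250]] (det J = -464.31358).
Solving J·Δ = −F gives Δ = (-1.154, 1.009).
Then the next iterate is (p, q)₁ = (1.346, -0.991).

(1.346, -0.991)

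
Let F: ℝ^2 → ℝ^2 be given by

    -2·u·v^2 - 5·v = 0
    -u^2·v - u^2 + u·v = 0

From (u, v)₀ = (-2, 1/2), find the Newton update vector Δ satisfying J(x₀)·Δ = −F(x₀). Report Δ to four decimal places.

(-0.2105, -1.3947)

At (-2, 1/2): F = (-1.5000, -7.0000).
Jacobian J = [[-2·v^2, -4·u·v - 5], [-2·u·v - 2·u + v, -u^2 + u]].
At the point, J = [[-0.5000, -1.0000], [6.5000, -6.0000]] (det J = 9.5000).
Solving J·Δ = −F gives Δ = (-0.2105, -1.3947).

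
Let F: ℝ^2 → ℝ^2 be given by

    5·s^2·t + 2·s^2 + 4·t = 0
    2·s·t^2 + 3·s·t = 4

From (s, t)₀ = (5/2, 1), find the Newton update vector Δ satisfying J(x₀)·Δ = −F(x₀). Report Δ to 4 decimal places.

(-1.2287, -0.1347)

At (5/2, 1): F = (47.7500, 8.5000).
Jacobian J = [[10·s·t + 4·s, 5·s^2 + 4], [2·t^2 + 3·t, 4·s·t + 3·s]].
At the point, J = [[35.0000, 35.2500], [5.0000, 17.5000]] (det J = 436.2500).
Solving J·Δ = −F gives Δ = (-1.2287, -0.1347).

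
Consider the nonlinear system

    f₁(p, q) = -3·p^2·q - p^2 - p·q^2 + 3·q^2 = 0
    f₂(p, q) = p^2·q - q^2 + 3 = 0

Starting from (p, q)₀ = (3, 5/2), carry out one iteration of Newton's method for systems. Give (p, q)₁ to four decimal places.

(1.7855, 2.2418)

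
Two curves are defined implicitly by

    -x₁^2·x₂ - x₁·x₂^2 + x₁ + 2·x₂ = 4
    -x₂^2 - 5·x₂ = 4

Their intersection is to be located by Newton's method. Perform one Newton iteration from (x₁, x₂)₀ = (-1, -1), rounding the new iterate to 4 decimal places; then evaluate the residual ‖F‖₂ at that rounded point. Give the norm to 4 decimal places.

6.2500

At (-1, -1): F = (-5.0000, 0.0000).
Jacobian J = [[-2·x₁·x₂ - x₂^2 + 1, -x₁^2 - 2·x₁·x₂ + 2], [0, -2·x₂ - 5]].
At the point, J = [[-2.0000, -1.0000], [0.0000, -3.0000]] (det J = 6.0000).
Solving J·Δ = −F gives Δ = (-2.5000, 0.0000).
Then the next iterate is (x₁, x₂)₁ = (-3.5000, -1.0000).
Re-evaluating at (-3.5000, -1.0000): F = (6.2500, 0.0000), so ‖F‖₂ = 6.2500.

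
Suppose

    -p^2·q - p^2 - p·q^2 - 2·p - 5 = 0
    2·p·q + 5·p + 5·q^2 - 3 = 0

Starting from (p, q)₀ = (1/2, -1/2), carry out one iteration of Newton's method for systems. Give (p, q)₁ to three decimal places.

At (1/2, -1/2): F = (-6.250, 0.250).
Jacobian J = [[-2·p·q - 2·p - q^2 - 2, -p^2 - 2·p·q], [2·q + 5, 2·p + 10·q]].
At the point, J = [[-2.750, 0.250], [4.000, -4.000]] (det J = 10.000).
Solving J·Δ = −F gives Δ = (-2.494, -2.431).
Then the next iterate is (p, q)₁ = (-1.994, -2.931).

(-1.994, -2.931)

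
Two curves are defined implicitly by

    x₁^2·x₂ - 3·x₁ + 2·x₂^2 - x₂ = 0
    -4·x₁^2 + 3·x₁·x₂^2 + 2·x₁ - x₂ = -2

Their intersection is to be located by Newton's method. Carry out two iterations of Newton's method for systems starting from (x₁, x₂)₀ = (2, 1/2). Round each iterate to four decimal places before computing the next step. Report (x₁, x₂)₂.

(1.6971, 1.1942)

At (2, 1/2): F = (-4.0000, -9.0000).
Jacobian J = [[2·x₁·x₂ - 3, x₁^2 + 4·x₂ - 1], [-8·x₁ + 3·x₂^2 + 2, 6·x₁·x₂ - 1]].
At the point, J = [[-1.0000, 5.0000], [-13.2500, 5.0000]] (det J = 61.2500).
Solving J·Δ = −F gives Δ = (-0.4082, 0.7184).
Then the next iterate is (x₁, x₂)₁ = (1.5918, 1.2184).
Round to (1.5918, 1.2184) and repeat: F = (0.062412, 0.918965), J = [[0.878898, 6.407427], [-6.280904, 10.636695]].
Δ = (0.1053, -0.0242), so (x₁, x₂)₂ = (1.6971, 1.1942).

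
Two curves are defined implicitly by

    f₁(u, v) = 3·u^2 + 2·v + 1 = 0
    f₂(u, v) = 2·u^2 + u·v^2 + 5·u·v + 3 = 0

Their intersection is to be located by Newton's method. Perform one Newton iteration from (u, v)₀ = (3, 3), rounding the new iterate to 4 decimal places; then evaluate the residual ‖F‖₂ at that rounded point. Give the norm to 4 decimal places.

At (3, 3): F = (34.0000, 93.0000).
Jacobian J = [[6·u, 2], [4·u + v^2 + 5·v, 2·u·v + 5·u]].
At the point, J = [[18.0000, 2.0000], [36.0000, 33.0000]] (det J = 522.0000).
Solving J·Δ = −F gives Δ = (-1.7931, -0.8621).
Then the next iterate is (u, v)₁ = (1.2069, 2.1379).
Re-evaluating at (1.2069, 2.1379): F = (9.645623, 24.330650), so ‖F‖₂ = 26.1729.

26.1729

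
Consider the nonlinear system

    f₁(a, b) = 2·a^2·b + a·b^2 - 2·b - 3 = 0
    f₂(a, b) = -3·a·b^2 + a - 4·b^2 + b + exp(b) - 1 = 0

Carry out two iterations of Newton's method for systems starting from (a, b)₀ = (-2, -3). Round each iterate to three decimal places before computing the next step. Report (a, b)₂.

At (-2, -3): F = (-39.000, 12.04979).
Jacobian J = [[4·a·b + b^2, 2·a^2 + 2·a·b - 2], [-3·b^2 + 1, -6·a·b - 8·b + exp(b) + 1]].
At the point, J = [[33.000, 18.000], [-26.000, -10.95021]] (det J = 106.64297).
Solving J·Δ = −F gives Δ = (-1.971, 5.780).
Then the next iterate is (a, b)₁ = (-3.971, 2.780).
Round to (-3.971, 2.780) and repeat: F = (48.42528, 75.08285), J = [[-36.42912, 7.45892], [-22.18520, 61.11530]].
Δ = (1.164, -0.806), so (a, b)₂ = (-2.807, 1.974).

(-2.807, 1.974)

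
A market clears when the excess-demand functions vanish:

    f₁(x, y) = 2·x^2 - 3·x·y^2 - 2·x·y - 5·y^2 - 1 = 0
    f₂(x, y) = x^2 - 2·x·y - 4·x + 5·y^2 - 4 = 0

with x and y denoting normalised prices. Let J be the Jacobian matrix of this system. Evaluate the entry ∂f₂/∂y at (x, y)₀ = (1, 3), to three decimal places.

28.000

∂f₂/∂y = -2·x + 10·y.
At (1, 3) this is 28.000.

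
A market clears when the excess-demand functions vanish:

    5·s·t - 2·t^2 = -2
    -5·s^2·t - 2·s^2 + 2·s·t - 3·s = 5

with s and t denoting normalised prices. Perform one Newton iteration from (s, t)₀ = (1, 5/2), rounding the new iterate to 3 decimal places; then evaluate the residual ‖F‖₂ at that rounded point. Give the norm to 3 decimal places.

7.040

At (1, 5/2): F = (2.000, -17.500).
Jacobian J = [[5·t, 5·s - 4·t], [-10·s·t - 4·s + 2·t - 3, -5·s^2 + 2·s]].
At the point, J = [[12.500, -5.000], [-27.000, -3.000]] (det J = -172.500).
Solving J·Δ = −F gives Δ = (-0.542, -0.955).
Then the next iterate is (s, t)₁ = (0.458, 1.545).
Re-evaluating at (0.458, 1.545): F = (0.764, -6.99873), so ‖F‖₂ = 7.040.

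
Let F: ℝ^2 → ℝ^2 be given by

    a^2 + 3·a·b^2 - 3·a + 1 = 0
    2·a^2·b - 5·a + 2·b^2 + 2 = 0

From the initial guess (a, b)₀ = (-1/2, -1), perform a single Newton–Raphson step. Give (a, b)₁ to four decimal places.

(1.2900, -0.8200)

At (-1/2, -1): F = (1.2500, 6.0000).
Jacobian J = [[2·a + 3·b^2 - 3, 6·a·b], [4·a·b - 5, 2·a^2 + 4·b]].
At the point, J = [[-1.0000, 3.0000], [-3.0000, -3.5000]] (det J = 12.5000).
Solving J·Δ = −F gives Δ = (1.7900, 0.1800).
Then the next iterate is (a, b)₁ = (1.2900, -0.8200).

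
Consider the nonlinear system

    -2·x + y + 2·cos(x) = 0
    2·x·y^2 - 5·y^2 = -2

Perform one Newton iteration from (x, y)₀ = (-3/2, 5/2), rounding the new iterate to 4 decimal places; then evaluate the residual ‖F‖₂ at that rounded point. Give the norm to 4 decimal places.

379.9457

At (-3/2, 5/2): F = (5.641474, -48.0000).
Jacobian J = [[-2·sin(x) - 2, 1], [2·y^2, 4·x·y - 10·y]].
At the point, J = [[-0.005010, 1.0000], [12.5000, -40.0000]] (det J = -12.299599).
Solving J·Δ = −F gives Δ = (-14.4443, -5.7138).
Then the next iterate is (x, y)₁ = (-15.9443, -3.2138).
Re-evaluating at (-15.9443, -3.2138): F = (26.730396, -379.004290), so ‖F‖₂ = 379.9457.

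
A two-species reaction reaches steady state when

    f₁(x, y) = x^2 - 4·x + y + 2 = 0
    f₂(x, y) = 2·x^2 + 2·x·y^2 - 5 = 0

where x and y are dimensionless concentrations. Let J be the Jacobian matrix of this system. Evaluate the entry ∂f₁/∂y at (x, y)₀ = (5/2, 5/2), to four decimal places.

1.0000

∂f₁/∂y = 1.
At (5/2, 5/2) this is 1.0000.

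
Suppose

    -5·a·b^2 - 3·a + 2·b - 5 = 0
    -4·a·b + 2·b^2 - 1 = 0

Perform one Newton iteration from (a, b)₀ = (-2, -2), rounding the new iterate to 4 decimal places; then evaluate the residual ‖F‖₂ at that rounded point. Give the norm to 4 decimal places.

At (-2, -2): F = (37.0000, -9.0000).
Jacobian J = [[-5·b^2 - 3, -10·a·b + 2], [-4·b, -4·a + 4·b]].
At the point, J = [[-23.0000, -38.0000], [8.0000, 0.0000]] (det J = 304.0000).
Solving J·Δ = −F gives Δ = (1.1250, 0.2928).
Then the next iterate is (a, b)₁ = (-0.8750, -1.7072).
Re-evaluating at (-0.8750, -1.7072): F = (6.961677, -1.146136), so ‖F‖₂ = 7.0554.

7.0554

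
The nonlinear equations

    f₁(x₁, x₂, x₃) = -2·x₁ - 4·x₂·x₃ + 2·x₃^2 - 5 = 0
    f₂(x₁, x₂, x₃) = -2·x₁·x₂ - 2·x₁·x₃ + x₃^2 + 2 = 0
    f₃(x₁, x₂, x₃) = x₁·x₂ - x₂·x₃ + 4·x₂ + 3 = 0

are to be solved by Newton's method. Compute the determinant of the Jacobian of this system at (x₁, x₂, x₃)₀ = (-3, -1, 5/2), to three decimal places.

182.000

J = [[-2, -4·x₃, -4·x₂ + 4·x₃], [-2·x₂ - 2·x₃, -2·x₁, -2·x₁ + 2·x₃], [x₂, x₁ - x₃ + 4, -x₂]].
At the point, J = [[-2.000, -10.000, 14.000], [-3.000, 6.000, 11.000], [-1.000, -1.500, 1.000]].
det J = 182.000.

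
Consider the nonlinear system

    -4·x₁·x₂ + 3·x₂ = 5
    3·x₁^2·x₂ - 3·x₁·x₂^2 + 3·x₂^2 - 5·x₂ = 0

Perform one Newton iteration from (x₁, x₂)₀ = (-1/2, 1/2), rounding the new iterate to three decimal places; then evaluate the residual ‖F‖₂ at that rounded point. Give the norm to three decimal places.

1.966

At (-1/2, 1/2): F = (-2.500, -1.000).
Jacobian J = [[-4·x₂, -4·x₁ + 3], [6·x₁·x₂ - 3·x₂^2, 3·x₁^2 - 6·x₁·x₂ + 6·x₂ - 5]].
At the point, J = [[-2.000, 5.000], [-2.250, 0.250]] (det J = 10.750).
Solving J·Δ = −F gives Δ = (-0.407, 0.337).
Then the next iterate is (x₁, x₂)₁ = (-0.907, 0.837).
Re-evaluating at (-0.907, 0.837): F = (0.54764, 1.88863), so ‖F‖₂ = 1.966.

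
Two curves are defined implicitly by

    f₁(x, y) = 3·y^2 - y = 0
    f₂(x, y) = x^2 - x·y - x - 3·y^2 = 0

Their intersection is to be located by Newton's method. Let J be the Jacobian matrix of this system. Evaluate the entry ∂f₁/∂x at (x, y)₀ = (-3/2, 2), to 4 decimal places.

0.0000

∂f₁/∂x = 0.
At (-3/2, 2) this is 0.0000.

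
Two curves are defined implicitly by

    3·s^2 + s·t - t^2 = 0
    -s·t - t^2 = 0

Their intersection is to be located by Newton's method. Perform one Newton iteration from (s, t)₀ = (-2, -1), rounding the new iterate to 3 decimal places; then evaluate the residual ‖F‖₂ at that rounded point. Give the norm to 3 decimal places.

3.335

At (-2, -1): F = (13.000, -3.000).
Jacobian J = [[6·s + t, s - 2·t], [-t, -s - 2·t]].
At the point, J = [[-13.000, 0.000], [1.000, 4.000]] (det J = -52.000).
Solving J·Δ = −F gives Δ = (1.000, 0.500).
Then the next iterate is (s, t)₁ = (-1.000, -0.500).
Re-evaluating at (-1.000, -0.500): F = (3.250, -0.750), so ‖F‖₂ = 3.335.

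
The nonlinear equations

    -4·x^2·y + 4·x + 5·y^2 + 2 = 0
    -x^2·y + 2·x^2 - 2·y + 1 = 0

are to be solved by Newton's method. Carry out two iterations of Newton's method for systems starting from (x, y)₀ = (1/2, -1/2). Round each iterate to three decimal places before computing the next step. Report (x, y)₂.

(-0.391, -1.148)

At (1/2, -1/2): F = (5.750, 2.625).
Jacobian J = [[-8·x·y + 4, -4·x^2 + 10·y], [-2·x·y + 4·x, -x^2 - 2]].
At the point, J = [[6.000, -6.000], [2.500, -2.250]] (det J = 1.500).
Solving J·Δ = −F gives Δ = (-1.875, -0.917).
Then the next iterate is (x, y)₁ = (-1.375, -1.417).
Round to (-1.375, -1.417) and repeat: F = (17.25551, 10.29427), J = [[-11.587, -21.73250], [-9.39675, -3.89062]].
Δ = (0.984, 0.269), so (x, y)₂ = (-0.391, -1.148).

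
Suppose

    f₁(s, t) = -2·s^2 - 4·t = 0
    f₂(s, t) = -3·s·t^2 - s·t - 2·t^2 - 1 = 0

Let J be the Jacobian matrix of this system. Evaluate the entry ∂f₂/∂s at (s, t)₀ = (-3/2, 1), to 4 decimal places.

-4.0000

∂f₂/∂s = -3·t^2 - t.
At (-3/2, 1) this is -4.0000.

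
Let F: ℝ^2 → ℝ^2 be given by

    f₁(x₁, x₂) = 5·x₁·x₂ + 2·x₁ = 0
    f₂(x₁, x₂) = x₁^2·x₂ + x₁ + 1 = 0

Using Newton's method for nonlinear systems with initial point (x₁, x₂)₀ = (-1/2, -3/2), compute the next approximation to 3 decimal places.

(-0.705, 0.051)

At (-1/2, -3/2): F = (2.750, 0.125).
Jacobian J = [[5·x₂ + 2, 5·x₁], [2·x₁·x₂ + 1, x₁^2]].
At the point, J = [[-5.500, -2.500], [2.500, 0.250]] (det J = 4.875).
Solving J·Δ = −F gives Δ = (-0.205, 1.551).
Then the next iterate is (x₁, x₂)₁ = (-0.705, 0.051).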